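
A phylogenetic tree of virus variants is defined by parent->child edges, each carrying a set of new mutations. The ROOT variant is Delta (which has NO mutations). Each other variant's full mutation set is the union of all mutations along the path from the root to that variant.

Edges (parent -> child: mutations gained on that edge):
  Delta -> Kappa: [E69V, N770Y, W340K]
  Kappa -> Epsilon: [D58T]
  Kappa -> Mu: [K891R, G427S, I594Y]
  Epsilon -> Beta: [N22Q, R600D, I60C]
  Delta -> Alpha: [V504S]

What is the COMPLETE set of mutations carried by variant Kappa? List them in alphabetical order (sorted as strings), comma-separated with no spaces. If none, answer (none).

At Delta: gained [] -> total []
At Kappa: gained ['E69V', 'N770Y', 'W340K'] -> total ['E69V', 'N770Y', 'W340K']

Answer: E69V,N770Y,W340K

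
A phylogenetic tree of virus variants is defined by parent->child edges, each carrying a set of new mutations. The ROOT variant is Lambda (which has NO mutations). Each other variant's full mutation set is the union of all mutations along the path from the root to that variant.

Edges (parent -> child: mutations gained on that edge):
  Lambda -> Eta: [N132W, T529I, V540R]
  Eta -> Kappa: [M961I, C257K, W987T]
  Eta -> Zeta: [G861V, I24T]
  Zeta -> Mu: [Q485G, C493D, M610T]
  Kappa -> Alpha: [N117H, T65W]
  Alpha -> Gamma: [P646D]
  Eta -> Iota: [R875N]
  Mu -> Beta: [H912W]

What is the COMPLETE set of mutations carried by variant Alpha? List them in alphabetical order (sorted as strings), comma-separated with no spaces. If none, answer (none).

Answer: C257K,M961I,N117H,N132W,T529I,T65W,V540R,W987T

Derivation:
At Lambda: gained [] -> total []
At Eta: gained ['N132W', 'T529I', 'V540R'] -> total ['N132W', 'T529I', 'V540R']
At Kappa: gained ['M961I', 'C257K', 'W987T'] -> total ['C257K', 'M961I', 'N132W', 'T529I', 'V540R', 'W987T']
At Alpha: gained ['N117H', 'T65W'] -> total ['C257K', 'M961I', 'N117H', 'N132W', 'T529I', 'T65W', 'V540R', 'W987T']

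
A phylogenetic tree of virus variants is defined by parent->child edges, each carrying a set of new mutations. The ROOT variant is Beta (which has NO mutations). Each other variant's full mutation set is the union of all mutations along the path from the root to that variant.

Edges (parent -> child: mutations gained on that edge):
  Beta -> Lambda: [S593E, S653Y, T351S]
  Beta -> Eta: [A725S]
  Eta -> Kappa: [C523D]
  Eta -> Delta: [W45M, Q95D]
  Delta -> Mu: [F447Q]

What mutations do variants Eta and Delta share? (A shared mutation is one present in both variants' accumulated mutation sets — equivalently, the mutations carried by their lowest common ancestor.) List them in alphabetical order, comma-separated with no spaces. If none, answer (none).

Answer: A725S

Derivation:
Accumulating mutations along path to Eta:
  At Beta: gained [] -> total []
  At Eta: gained ['A725S'] -> total ['A725S']
Mutations(Eta) = ['A725S']
Accumulating mutations along path to Delta:
  At Beta: gained [] -> total []
  At Eta: gained ['A725S'] -> total ['A725S']
  At Delta: gained ['W45M', 'Q95D'] -> total ['A725S', 'Q95D', 'W45M']
Mutations(Delta) = ['A725S', 'Q95D', 'W45M']
Intersection: ['A725S'] ∩ ['A725S', 'Q95D', 'W45M'] = ['A725S']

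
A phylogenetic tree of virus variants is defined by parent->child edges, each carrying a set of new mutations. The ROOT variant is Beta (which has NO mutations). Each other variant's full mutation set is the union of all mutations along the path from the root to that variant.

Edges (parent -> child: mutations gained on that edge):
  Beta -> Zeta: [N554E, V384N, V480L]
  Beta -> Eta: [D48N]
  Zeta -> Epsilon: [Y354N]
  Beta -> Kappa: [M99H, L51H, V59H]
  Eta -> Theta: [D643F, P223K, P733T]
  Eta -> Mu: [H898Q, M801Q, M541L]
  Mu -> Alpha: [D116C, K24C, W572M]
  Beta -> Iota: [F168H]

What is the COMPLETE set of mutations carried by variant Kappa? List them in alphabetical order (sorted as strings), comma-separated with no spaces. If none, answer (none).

At Beta: gained [] -> total []
At Kappa: gained ['M99H', 'L51H', 'V59H'] -> total ['L51H', 'M99H', 'V59H']

Answer: L51H,M99H,V59H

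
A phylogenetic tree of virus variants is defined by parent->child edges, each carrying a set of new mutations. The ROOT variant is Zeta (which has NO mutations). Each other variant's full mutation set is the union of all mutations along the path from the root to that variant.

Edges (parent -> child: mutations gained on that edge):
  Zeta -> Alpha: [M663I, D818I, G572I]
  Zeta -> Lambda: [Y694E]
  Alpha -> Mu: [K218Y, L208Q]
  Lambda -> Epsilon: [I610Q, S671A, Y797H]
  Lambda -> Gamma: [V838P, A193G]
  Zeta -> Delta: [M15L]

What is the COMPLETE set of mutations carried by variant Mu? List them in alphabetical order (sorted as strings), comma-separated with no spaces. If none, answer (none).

Answer: D818I,G572I,K218Y,L208Q,M663I

Derivation:
At Zeta: gained [] -> total []
At Alpha: gained ['M663I', 'D818I', 'G572I'] -> total ['D818I', 'G572I', 'M663I']
At Mu: gained ['K218Y', 'L208Q'] -> total ['D818I', 'G572I', 'K218Y', 'L208Q', 'M663I']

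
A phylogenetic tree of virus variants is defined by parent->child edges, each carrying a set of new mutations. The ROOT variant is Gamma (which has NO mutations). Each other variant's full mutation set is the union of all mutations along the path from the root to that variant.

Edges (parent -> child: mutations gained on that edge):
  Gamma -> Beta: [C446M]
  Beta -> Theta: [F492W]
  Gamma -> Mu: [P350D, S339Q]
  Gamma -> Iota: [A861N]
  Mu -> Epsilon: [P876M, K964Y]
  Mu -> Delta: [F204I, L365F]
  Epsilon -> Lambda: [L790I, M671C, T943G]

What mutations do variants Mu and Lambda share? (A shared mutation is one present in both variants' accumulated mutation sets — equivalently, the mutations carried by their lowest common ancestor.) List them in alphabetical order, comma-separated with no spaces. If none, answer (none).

Answer: P350D,S339Q

Derivation:
Accumulating mutations along path to Mu:
  At Gamma: gained [] -> total []
  At Mu: gained ['P350D', 'S339Q'] -> total ['P350D', 'S339Q']
Mutations(Mu) = ['P350D', 'S339Q']
Accumulating mutations along path to Lambda:
  At Gamma: gained [] -> total []
  At Mu: gained ['P350D', 'S339Q'] -> total ['P350D', 'S339Q']
  At Epsilon: gained ['P876M', 'K964Y'] -> total ['K964Y', 'P350D', 'P876M', 'S339Q']
  At Lambda: gained ['L790I', 'M671C', 'T943G'] -> total ['K964Y', 'L790I', 'M671C', 'P350D', 'P876M', 'S339Q', 'T943G']
Mutations(Lambda) = ['K964Y', 'L790I', 'M671C', 'P350D', 'P876M', 'S339Q', 'T943G']
Intersection: ['P350D', 'S339Q'] ∩ ['K964Y', 'L790I', 'M671C', 'P350D', 'P876M', 'S339Q', 'T943G'] = ['P350D', 'S339Q']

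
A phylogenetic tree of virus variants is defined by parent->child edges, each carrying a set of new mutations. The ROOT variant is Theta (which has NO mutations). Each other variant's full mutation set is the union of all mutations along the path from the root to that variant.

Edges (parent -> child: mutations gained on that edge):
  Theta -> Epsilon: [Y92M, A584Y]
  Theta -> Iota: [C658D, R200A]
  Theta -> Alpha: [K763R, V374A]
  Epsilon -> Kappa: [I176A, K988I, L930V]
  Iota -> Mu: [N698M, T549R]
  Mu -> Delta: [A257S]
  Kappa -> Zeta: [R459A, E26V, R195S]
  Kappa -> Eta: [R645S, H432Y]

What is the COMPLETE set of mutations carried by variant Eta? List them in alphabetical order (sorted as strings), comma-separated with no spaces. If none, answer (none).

At Theta: gained [] -> total []
At Epsilon: gained ['Y92M', 'A584Y'] -> total ['A584Y', 'Y92M']
At Kappa: gained ['I176A', 'K988I', 'L930V'] -> total ['A584Y', 'I176A', 'K988I', 'L930V', 'Y92M']
At Eta: gained ['R645S', 'H432Y'] -> total ['A584Y', 'H432Y', 'I176A', 'K988I', 'L930V', 'R645S', 'Y92M']

Answer: A584Y,H432Y,I176A,K988I,L930V,R645S,Y92M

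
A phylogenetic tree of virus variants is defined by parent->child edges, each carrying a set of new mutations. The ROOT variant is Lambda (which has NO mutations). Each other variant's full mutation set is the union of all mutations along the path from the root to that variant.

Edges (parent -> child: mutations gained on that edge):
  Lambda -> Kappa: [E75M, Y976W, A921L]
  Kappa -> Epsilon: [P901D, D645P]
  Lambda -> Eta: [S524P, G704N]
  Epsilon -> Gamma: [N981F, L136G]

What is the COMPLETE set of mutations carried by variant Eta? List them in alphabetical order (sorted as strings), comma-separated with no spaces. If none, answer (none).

Answer: G704N,S524P

Derivation:
At Lambda: gained [] -> total []
At Eta: gained ['S524P', 'G704N'] -> total ['G704N', 'S524P']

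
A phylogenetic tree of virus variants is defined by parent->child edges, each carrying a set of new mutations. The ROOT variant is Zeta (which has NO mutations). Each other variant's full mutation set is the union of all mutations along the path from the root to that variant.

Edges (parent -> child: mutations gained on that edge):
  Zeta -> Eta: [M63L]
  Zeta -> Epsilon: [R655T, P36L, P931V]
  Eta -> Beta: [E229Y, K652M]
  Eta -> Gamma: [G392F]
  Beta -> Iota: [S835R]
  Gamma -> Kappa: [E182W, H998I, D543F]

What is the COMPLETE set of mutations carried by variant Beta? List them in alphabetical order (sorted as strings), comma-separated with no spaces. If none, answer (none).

At Zeta: gained [] -> total []
At Eta: gained ['M63L'] -> total ['M63L']
At Beta: gained ['E229Y', 'K652M'] -> total ['E229Y', 'K652M', 'M63L']

Answer: E229Y,K652M,M63L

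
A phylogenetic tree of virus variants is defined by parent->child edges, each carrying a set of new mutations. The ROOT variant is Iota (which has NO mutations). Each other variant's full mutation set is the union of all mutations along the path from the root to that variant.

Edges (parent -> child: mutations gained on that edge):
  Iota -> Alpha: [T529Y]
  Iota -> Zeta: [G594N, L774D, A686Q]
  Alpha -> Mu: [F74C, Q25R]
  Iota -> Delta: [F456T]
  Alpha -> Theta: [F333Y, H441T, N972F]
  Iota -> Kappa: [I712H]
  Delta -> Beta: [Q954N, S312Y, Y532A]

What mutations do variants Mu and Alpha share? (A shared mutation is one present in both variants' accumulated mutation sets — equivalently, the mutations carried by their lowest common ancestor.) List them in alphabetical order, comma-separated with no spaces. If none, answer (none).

Accumulating mutations along path to Mu:
  At Iota: gained [] -> total []
  At Alpha: gained ['T529Y'] -> total ['T529Y']
  At Mu: gained ['F74C', 'Q25R'] -> total ['F74C', 'Q25R', 'T529Y']
Mutations(Mu) = ['F74C', 'Q25R', 'T529Y']
Accumulating mutations along path to Alpha:
  At Iota: gained [] -> total []
  At Alpha: gained ['T529Y'] -> total ['T529Y']
Mutations(Alpha) = ['T529Y']
Intersection: ['F74C', 'Q25R', 'T529Y'] ∩ ['T529Y'] = ['T529Y']

Answer: T529Y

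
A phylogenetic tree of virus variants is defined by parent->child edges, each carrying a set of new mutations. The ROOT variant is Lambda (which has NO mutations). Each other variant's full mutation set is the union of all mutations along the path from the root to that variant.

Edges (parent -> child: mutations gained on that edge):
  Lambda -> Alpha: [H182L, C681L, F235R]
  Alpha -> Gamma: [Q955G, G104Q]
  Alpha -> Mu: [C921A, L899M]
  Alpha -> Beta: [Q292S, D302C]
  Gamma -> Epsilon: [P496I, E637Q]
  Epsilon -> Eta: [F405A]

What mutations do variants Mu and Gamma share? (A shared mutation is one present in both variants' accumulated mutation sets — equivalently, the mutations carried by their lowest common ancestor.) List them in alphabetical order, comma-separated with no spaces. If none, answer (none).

Accumulating mutations along path to Mu:
  At Lambda: gained [] -> total []
  At Alpha: gained ['H182L', 'C681L', 'F235R'] -> total ['C681L', 'F235R', 'H182L']
  At Mu: gained ['C921A', 'L899M'] -> total ['C681L', 'C921A', 'F235R', 'H182L', 'L899M']
Mutations(Mu) = ['C681L', 'C921A', 'F235R', 'H182L', 'L899M']
Accumulating mutations along path to Gamma:
  At Lambda: gained [] -> total []
  At Alpha: gained ['H182L', 'C681L', 'F235R'] -> total ['C681L', 'F235R', 'H182L']
  At Gamma: gained ['Q955G', 'G104Q'] -> total ['C681L', 'F235R', 'G104Q', 'H182L', 'Q955G']
Mutations(Gamma) = ['C681L', 'F235R', 'G104Q', 'H182L', 'Q955G']
Intersection: ['C681L', 'C921A', 'F235R', 'H182L', 'L899M'] ∩ ['C681L', 'F235R', 'G104Q', 'H182L', 'Q955G'] = ['C681L', 'F235R', 'H182L']

Answer: C681L,F235R,H182L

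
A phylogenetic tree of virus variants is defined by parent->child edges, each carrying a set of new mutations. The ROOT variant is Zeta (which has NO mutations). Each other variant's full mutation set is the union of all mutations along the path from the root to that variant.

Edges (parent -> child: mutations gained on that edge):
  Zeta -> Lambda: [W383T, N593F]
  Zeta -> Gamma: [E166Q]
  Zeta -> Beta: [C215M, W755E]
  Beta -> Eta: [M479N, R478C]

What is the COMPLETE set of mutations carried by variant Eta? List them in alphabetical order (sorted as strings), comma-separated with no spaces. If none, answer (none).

Answer: C215M,M479N,R478C,W755E

Derivation:
At Zeta: gained [] -> total []
At Beta: gained ['C215M', 'W755E'] -> total ['C215M', 'W755E']
At Eta: gained ['M479N', 'R478C'] -> total ['C215M', 'M479N', 'R478C', 'W755E']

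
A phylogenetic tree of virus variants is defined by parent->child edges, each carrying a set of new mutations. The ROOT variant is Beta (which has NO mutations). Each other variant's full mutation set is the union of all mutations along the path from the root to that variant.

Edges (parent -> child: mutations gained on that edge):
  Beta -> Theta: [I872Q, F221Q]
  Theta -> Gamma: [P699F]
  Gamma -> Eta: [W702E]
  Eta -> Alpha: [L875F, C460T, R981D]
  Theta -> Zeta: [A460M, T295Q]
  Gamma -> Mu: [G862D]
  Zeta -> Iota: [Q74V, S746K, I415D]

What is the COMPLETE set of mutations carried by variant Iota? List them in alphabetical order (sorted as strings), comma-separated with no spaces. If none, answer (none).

Answer: A460M,F221Q,I415D,I872Q,Q74V,S746K,T295Q

Derivation:
At Beta: gained [] -> total []
At Theta: gained ['I872Q', 'F221Q'] -> total ['F221Q', 'I872Q']
At Zeta: gained ['A460M', 'T295Q'] -> total ['A460M', 'F221Q', 'I872Q', 'T295Q']
At Iota: gained ['Q74V', 'S746K', 'I415D'] -> total ['A460M', 'F221Q', 'I415D', 'I872Q', 'Q74V', 'S746K', 'T295Q']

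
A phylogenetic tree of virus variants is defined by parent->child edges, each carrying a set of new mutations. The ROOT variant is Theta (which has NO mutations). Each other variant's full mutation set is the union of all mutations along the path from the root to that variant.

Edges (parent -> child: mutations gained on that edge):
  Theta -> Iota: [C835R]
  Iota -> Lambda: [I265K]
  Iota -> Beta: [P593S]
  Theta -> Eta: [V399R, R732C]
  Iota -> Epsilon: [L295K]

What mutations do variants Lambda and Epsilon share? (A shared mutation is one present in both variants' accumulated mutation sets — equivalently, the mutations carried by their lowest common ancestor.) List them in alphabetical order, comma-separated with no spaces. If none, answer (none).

Accumulating mutations along path to Lambda:
  At Theta: gained [] -> total []
  At Iota: gained ['C835R'] -> total ['C835R']
  At Lambda: gained ['I265K'] -> total ['C835R', 'I265K']
Mutations(Lambda) = ['C835R', 'I265K']
Accumulating mutations along path to Epsilon:
  At Theta: gained [] -> total []
  At Iota: gained ['C835R'] -> total ['C835R']
  At Epsilon: gained ['L295K'] -> total ['C835R', 'L295K']
Mutations(Epsilon) = ['C835R', 'L295K']
Intersection: ['C835R', 'I265K'] ∩ ['C835R', 'L295K'] = ['C835R']

Answer: C835R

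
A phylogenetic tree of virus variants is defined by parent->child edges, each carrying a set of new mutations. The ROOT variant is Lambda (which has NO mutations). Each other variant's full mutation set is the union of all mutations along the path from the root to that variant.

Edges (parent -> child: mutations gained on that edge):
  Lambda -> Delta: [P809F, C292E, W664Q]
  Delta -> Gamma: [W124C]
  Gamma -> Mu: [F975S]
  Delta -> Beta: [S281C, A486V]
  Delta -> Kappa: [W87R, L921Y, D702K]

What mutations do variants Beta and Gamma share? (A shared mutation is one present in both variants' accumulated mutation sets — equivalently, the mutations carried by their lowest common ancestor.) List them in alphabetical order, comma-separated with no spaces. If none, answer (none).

Answer: C292E,P809F,W664Q

Derivation:
Accumulating mutations along path to Beta:
  At Lambda: gained [] -> total []
  At Delta: gained ['P809F', 'C292E', 'W664Q'] -> total ['C292E', 'P809F', 'W664Q']
  At Beta: gained ['S281C', 'A486V'] -> total ['A486V', 'C292E', 'P809F', 'S281C', 'W664Q']
Mutations(Beta) = ['A486V', 'C292E', 'P809F', 'S281C', 'W664Q']
Accumulating mutations along path to Gamma:
  At Lambda: gained [] -> total []
  At Delta: gained ['P809F', 'C292E', 'W664Q'] -> total ['C292E', 'P809F', 'W664Q']
  At Gamma: gained ['W124C'] -> total ['C292E', 'P809F', 'W124C', 'W664Q']
Mutations(Gamma) = ['C292E', 'P809F', 'W124C', 'W664Q']
Intersection: ['A486V', 'C292E', 'P809F', 'S281C', 'W664Q'] ∩ ['C292E', 'P809F', 'W124C', 'W664Q'] = ['C292E', 'P809F', 'W664Q']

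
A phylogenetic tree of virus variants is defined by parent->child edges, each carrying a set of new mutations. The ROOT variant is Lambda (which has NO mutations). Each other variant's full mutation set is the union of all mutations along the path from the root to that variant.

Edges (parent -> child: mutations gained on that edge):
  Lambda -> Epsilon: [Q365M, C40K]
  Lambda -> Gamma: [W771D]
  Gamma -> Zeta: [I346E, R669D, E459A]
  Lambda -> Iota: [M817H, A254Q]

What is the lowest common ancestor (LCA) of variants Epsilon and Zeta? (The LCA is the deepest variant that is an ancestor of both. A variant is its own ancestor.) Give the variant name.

Path from root to Epsilon: Lambda -> Epsilon
  ancestors of Epsilon: {Lambda, Epsilon}
Path from root to Zeta: Lambda -> Gamma -> Zeta
  ancestors of Zeta: {Lambda, Gamma, Zeta}
Common ancestors: {Lambda}
Walk up from Zeta: Zeta (not in ancestors of Epsilon), Gamma (not in ancestors of Epsilon), Lambda (in ancestors of Epsilon)
Deepest common ancestor (LCA) = Lambda

Answer: Lambda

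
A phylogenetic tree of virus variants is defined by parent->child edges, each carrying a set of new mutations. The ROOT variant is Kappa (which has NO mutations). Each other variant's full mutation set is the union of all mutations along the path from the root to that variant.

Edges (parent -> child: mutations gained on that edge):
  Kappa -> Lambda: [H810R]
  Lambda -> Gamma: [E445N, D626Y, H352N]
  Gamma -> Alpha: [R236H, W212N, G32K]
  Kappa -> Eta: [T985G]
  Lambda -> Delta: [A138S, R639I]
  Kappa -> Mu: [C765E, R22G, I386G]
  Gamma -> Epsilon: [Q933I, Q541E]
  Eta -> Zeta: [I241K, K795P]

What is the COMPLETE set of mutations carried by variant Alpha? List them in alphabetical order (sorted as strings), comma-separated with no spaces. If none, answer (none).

At Kappa: gained [] -> total []
At Lambda: gained ['H810R'] -> total ['H810R']
At Gamma: gained ['E445N', 'D626Y', 'H352N'] -> total ['D626Y', 'E445N', 'H352N', 'H810R']
At Alpha: gained ['R236H', 'W212N', 'G32K'] -> total ['D626Y', 'E445N', 'G32K', 'H352N', 'H810R', 'R236H', 'W212N']

Answer: D626Y,E445N,G32K,H352N,H810R,R236H,W212N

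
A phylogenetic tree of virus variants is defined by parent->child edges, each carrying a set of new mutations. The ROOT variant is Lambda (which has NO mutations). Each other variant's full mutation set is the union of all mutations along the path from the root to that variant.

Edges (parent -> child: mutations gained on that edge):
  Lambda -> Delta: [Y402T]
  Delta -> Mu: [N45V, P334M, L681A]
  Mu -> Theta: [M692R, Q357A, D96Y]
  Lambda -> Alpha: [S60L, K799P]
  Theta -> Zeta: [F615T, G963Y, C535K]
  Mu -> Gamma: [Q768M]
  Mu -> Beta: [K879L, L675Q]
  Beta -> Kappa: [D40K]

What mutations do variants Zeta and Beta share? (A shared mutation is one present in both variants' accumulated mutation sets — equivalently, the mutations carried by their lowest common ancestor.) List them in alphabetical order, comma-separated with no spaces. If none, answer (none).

Accumulating mutations along path to Zeta:
  At Lambda: gained [] -> total []
  At Delta: gained ['Y402T'] -> total ['Y402T']
  At Mu: gained ['N45V', 'P334M', 'L681A'] -> total ['L681A', 'N45V', 'P334M', 'Y402T']
  At Theta: gained ['M692R', 'Q357A', 'D96Y'] -> total ['D96Y', 'L681A', 'M692R', 'N45V', 'P334M', 'Q357A', 'Y402T']
  At Zeta: gained ['F615T', 'G963Y', 'C535K'] -> total ['C535K', 'D96Y', 'F615T', 'G963Y', 'L681A', 'M692R', 'N45V', 'P334M', 'Q357A', 'Y402T']
Mutations(Zeta) = ['C535K', 'D96Y', 'F615T', 'G963Y', 'L681A', 'M692R', 'N45V', 'P334M', 'Q357A', 'Y402T']
Accumulating mutations along path to Beta:
  At Lambda: gained [] -> total []
  At Delta: gained ['Y402T'] -> total ['Y402T']
  At Mu: gained ['N45V', 'P334M', 'L681A'] -> total ['L681A', 'N45V', 'P334M', 'Y402T']
  At Beta: gained ['K879L', 'L675Q'] -> total ['K879L', 'L675Q', 'L681A', 'N45V', 'P334M', 'Y402T']
Mutations(Beta) = ['K879L', 'L675Q', 'L681A', 'N45V', 'P334M', 'Y402T']
Intersection: ['C535K', 'D96Y', 'F615T', 'G963Y', 'L681A', 'M692R', 'N45V', 'P334M', 'Q357A', 'Y402T'] ∩ ['K879L', 'L675Q', 'L681A', 'N45V', 'P334M', 'Y402T'] = ['L681A', 'N45V', 'P334M', 'Y402T']

Answer: L681A,N45V,P334M,Y402T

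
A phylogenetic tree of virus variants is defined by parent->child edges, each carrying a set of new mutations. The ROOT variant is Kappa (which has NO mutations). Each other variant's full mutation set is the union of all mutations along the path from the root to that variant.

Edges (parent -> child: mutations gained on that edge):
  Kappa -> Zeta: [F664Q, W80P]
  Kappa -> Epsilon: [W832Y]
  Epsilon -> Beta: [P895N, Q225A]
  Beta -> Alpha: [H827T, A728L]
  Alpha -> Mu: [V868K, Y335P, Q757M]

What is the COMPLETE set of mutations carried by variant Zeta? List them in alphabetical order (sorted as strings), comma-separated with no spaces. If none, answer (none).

Answer: F664Q,W80P

Derivation:
At Kappa: gained [] -> total []
At Zeta: gained ['F664Q', 'W80P'] -> total ['F664Q', 'W80P']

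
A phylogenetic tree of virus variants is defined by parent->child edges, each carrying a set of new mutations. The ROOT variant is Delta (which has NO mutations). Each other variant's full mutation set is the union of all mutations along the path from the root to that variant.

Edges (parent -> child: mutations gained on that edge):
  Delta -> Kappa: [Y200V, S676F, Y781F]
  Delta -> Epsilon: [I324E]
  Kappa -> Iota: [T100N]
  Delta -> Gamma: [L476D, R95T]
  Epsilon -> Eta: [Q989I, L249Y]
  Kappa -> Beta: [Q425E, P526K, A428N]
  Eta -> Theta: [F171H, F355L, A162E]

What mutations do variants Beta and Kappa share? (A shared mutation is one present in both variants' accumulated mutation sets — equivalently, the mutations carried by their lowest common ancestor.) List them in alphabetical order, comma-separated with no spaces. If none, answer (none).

Answer: S676F,Y200V,Y781F

Derivation:
Accumulating mutations along path to Beta:
  At Delta: gained [] -> total []
  At Kappa: gained ['Y200V', 'S676F', 'Y781F'] -> total ['S676F', 'Y200V', 'Y781F']
  At Beta: gained ['Q425E', 'P526K', 'A428N'] -> total ['A428N', 'P526K', 'Q425E', 'S676F', 'Y200V', 'Y781F']
Mutations(Beta) = ['A428N', 'P526K', 'Q425E', 'S676F', 'Y200V', 'Y781F']
Accumulating mutations along path to Kappa:
  At Delta: gained [] -> total []
  At Kappa: gained ['Y200V', 'S676F', 'Y781F'] -> total ['S676F', 'Y200V', 'Y781F']
Mutations(Kappa) = ['S676F', 'Y200V', 'Y781F']
Intersection: ['A428N', 'P526K', 'Q425E', 'S676F', 'Y200V', 'Y781F'] ∩ ['S676F', 'Y200V', 'Y781F'] = ['S676F', 'Y200V', 'Y781F']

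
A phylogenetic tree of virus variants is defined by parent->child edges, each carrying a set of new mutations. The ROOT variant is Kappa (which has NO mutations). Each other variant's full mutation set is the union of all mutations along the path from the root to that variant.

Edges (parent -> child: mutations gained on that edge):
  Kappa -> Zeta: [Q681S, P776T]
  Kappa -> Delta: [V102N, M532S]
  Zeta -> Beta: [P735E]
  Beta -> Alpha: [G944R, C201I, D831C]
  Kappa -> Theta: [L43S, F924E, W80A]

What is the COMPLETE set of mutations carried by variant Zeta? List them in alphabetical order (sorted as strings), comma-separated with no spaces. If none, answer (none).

Answer: P776T,Q681S

Derivation:
At Kappa: gained [] -> total []
At Zeta: gained ['Q681S', 'P776T'] -> total ['P776T', 'Q681S']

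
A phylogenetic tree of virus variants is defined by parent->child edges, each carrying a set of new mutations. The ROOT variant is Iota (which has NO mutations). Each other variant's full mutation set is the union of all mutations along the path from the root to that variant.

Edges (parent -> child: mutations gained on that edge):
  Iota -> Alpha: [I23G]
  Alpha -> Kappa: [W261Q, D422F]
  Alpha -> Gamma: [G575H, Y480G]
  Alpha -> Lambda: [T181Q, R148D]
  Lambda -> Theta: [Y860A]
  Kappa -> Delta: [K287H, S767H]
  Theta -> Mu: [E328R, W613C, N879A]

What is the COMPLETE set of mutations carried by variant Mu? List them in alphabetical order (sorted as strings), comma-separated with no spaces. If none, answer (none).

Answer: E328R,I23G,N879A,R148D,T181Q,W613C,Y860A

Derivation:
At Iota: gained [] -> total []
At Alpha: gained ['I23G'] -> total ['I23G']
At Lambda: gained ['T181Q', 'R148D'] -> total ['I23G', 'R148D', 'T181Q']
At Theta: gained ['Y860A'] -> total ['I23G', 'R148D', 'T181Q', 'Y860A']
At Mu: gained ['E328R', 'W613C', 'N879A'] -> total ['E328R', 'I23G', 'N879A', 'R148D', 'T181Q', 'W613C', 'Y860A']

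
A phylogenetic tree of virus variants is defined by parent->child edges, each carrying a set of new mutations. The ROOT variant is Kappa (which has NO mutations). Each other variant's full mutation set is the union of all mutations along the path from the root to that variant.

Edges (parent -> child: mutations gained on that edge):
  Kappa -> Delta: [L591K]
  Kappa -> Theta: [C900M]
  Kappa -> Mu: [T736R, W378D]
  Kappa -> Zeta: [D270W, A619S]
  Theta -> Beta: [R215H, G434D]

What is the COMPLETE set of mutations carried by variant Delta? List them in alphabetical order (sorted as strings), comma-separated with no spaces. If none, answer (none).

At Kappa: gained [] -> total []
At Delta: gained ['L591K'] -> total ['L591K']

Answer: L591K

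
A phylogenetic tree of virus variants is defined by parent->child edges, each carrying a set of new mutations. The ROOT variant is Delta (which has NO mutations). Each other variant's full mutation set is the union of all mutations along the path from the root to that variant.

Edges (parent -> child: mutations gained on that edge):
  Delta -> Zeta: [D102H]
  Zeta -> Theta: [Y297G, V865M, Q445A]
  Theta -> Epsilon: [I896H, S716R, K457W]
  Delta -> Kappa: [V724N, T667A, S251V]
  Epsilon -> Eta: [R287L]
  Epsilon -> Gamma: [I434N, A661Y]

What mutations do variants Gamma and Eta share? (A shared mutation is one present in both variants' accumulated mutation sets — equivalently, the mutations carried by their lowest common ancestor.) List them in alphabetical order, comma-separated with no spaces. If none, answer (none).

Accumulating mutations along path to Gamma:
  At Delta: gained [] -> total []
  At Zeta: gained ['D102H'] -> total ['D102H']
  At Theta: gained ['Y297G', 'V865M', 'Q445A'] -> total ['D102H', 'Q445A', 'V865M', 'Y297G']
  At Epsilon: gained ['I896H', 'S716R', 'K457W'] -> total ['D102H', 'I896H', 'K457W', 'Q445A', 'S716R', 'V865M', 'Y297G']
  At Gamma: gained ['I434N', 'A661Y'] -> total ['A661Y', 'D102H', 'I434N', 'I896H', 'K457W', 'Q445A', 'S716R', 'V865M', 'Y297G']
Mutations(Gamma) = ['A661Y', 'D102H', 'I434N', 'I896H', 'K457W', 'Q445A', 'S716R', 'V865M', 'Y297G']
Accumulating mutations along path to Eta:
  At Delta: gained [] -> total []
  At Zeta: gained ['D102H'] -> total ['D102H']
  At Theta: gained ['Y297G', 'V865M', 'Q445A'] -> total ['D102H', 'Q445A', 'V865M', 'Y297G']
  At Epsilon: gained ['I896H', 'S716R', 'K457W'] -> total ['D102H', 'I896H', 'K457W', 'Q445A', 'S716R', 'V865M', 'Y297G']
  At Eta: gained ['R287L'] -> total ['D102H', 'I896H', 'K457W', 'Q445A', 'R287L', 'S716R', 'V865M', 'Y297G']
Mutations(Eta) = ['D102H', 'I896H', 'K457W', 'Q445A', 'R287L', 'S716R', 'V865M', 'Y297G']
Intersection: ['A661Y', 'D102H', 'I434N', 'I896H', 'K457W', 'Q445A', 'S716R', 'V865M', 'Y297G'] ∩ ['D102H', 'I896H', 'K457W', 'Q445A', 'R287L', 'S716R', 'V865M', 'Y297G'] = ['D102H', 'I896H', 'K457W', 'Q445A', 'S716R', 'V865M', 'Y297G']

Answer: D102H,I896H,K457W,Q445A,S716R,V865M,Y297G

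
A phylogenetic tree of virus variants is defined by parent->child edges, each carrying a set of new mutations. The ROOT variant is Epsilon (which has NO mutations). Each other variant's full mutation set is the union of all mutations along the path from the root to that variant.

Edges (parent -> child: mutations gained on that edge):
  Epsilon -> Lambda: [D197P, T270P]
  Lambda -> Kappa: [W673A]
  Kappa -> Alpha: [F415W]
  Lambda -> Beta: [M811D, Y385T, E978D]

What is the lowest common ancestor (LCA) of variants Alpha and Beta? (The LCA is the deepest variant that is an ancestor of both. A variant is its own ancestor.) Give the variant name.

Answer: Lambda

Derivation:
Path from root to Alpha: Epsilon -> Lambda -> Kappa -> Alpha
  ancestors of Alpha: {Epsilon, Lambda, Kappa, Alpha}
Path from root to Beta: Epsilon -> Lambda -> Beta
  ancestors of Beta: {Epsilon, Lambda, Beta}
Common ancestors: {Epsilon, Lambda}
Walk up from Beta: Beta (not in ancestors of Alpha), Lambda (in ancestors of Alpha), Epsilon (in ancestors of Alpha)
Deepest common ancestor (LCA) = Lambda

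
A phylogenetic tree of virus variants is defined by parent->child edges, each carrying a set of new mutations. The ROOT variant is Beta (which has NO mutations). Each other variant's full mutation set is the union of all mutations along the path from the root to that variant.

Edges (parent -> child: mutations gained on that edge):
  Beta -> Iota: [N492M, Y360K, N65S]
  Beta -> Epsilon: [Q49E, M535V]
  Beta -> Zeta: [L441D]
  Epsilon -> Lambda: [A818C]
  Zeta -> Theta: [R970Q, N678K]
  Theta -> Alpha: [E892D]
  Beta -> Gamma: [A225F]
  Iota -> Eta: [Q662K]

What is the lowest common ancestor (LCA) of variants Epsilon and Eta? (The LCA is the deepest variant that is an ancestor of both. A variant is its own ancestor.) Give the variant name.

Path from root to Epsilon: Beta -> Epsilon
  ancestors of Epsilon: {Beta, Epsilon}
Path from root to Eta: Beta -> Iota -> Eta
  ancestors of Eta: {Beta, Iota, Eta}
Common ancestors: {Beta}
Walk up from Eta: Eta (not in ancestors of Epsilon), Iota (not in ancestors of Epsilon), Beta (in ancestors of Epsilon)
Deepest common ancestor (LCA) = Beta

Answer: Beta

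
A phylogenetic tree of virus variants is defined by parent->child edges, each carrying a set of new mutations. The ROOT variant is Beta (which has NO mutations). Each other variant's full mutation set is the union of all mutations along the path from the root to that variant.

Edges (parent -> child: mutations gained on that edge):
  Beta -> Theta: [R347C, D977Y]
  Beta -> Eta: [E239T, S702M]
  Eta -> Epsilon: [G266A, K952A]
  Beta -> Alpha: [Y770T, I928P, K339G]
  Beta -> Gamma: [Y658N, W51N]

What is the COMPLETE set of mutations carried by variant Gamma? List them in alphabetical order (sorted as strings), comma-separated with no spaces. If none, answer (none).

At Beta: gained [] -> total []
At Gamma: gained ['Y658N', 'W51N'] -> total ['W51N', 'Y658N']

Answer: W51N,Y658N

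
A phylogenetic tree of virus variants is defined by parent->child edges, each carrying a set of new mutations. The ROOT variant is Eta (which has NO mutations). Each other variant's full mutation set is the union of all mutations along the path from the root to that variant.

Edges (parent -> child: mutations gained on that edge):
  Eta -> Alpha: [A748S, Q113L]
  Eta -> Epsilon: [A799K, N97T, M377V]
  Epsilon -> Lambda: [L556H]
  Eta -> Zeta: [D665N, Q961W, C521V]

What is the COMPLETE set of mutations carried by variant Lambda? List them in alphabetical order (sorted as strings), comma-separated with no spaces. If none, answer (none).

At Eta: gained [] -> total []
At Epsilon: gained ['A799K', 'N97T', 'M377V'] -> total ['A799K', 'M377V', 'N97T']
At Lambda: gained ['L556H'] -> total ['A799K', 'L556H', 'M377V', 'N97T']

Answer: A799K,L556H,M377V,N97T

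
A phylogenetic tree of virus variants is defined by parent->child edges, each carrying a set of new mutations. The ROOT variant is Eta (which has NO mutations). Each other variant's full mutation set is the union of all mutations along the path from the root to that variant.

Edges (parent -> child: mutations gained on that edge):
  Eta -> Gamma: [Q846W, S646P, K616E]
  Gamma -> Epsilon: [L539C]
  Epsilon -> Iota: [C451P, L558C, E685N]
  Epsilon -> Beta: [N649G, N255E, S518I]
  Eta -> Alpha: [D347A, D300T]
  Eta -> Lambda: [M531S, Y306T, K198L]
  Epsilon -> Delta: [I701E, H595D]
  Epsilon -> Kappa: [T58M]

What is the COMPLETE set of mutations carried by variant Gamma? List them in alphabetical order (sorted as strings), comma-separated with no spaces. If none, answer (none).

Answer: K616E,Q846W,S646P

Derivation:
At Eta: gained [] -> total []
At Gamma: gained ['Q846W', 'S646P', 'K616E'] -> total ['K616E', 'Q846W', 'S646P']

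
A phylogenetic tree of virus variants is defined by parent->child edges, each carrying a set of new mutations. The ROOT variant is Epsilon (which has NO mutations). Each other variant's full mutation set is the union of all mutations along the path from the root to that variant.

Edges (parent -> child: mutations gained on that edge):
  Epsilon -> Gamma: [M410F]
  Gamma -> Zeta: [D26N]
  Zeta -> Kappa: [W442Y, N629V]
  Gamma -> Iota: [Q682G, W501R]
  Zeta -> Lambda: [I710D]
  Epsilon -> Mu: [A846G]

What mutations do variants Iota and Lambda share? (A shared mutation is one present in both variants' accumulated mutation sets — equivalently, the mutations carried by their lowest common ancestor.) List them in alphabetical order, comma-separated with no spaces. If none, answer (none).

Answer: M410F

Derivation:
Accumulating mutations along path to Iota:
  At Epsilon: gained [] -> total []
  At Gamma: gained ['M410F'] -> total ['M410F']
  At Iota: gained ['Q682G', 'W501R'] -> total ['M410F', 'Q682G', 'W501R']
Mutations(Iota) = ['M410F', 'Q682G', 'W501R']
Accumulating mutations along path to Lambda:
  At Epsilon: gained [] -> total []
  At Gamma: gained ['M410F'] -> total ['M410F']
  At Zeta: gained ['D26N'] -> total ['D26N', 'M410F']
  At Lambda: gained ['I710D'] -> total ['D26N', 'I710D', 'M410F']
Mutations(Lambda) = ['D26N', 'I710D', 'M410F']
Intersection: ['M410F', 'Q682G', 'W501R'] ∩ ['D26N', 'I710D', 'M410F'] = ['M410F']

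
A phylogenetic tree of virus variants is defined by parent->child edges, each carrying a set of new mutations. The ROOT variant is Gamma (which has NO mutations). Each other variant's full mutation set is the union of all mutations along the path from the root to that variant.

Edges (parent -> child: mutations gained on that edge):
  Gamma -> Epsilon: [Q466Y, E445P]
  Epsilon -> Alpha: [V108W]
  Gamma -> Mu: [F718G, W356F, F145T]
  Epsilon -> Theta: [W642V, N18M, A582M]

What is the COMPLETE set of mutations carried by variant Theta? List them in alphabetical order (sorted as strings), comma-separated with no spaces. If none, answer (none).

At Gamma: gained [] -> total []
At Epsilon: gained ['Q466Y', 'E445P'] -> total ['E445P', 'Q466Y']
At Theta: gained ['W642V', 'N18M', 'A582M'] -> total ['A582M', 'E445P', 'N18M', 'Q466Y', 'W642V']

Answer: A582M,E445P,N18M,Q466Y,W642V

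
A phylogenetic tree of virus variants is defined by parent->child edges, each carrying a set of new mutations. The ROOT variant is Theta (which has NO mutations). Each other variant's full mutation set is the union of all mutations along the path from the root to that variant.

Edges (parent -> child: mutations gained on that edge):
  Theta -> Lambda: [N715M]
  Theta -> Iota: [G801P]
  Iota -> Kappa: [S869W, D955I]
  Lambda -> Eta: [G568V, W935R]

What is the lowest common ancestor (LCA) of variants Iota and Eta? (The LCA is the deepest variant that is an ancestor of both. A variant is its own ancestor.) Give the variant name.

Answer: Theta

Derivation:
Path from root to Iota: Theta -> Iota
  ancestors of Iota: {Theta, Iota}
Path from root to Eta: Theta -> Lambda -> Eta
  ancestors of Eta: {Theta, Lambda, Eta}
Common ancestors: {Theta}
Walk up from Eta: Eta (not in ancestors of Iota), Lambda (not in ancestors of Iota), Theta (in ancestors of Iota)
Deepest common ancestor (LCA) = Theta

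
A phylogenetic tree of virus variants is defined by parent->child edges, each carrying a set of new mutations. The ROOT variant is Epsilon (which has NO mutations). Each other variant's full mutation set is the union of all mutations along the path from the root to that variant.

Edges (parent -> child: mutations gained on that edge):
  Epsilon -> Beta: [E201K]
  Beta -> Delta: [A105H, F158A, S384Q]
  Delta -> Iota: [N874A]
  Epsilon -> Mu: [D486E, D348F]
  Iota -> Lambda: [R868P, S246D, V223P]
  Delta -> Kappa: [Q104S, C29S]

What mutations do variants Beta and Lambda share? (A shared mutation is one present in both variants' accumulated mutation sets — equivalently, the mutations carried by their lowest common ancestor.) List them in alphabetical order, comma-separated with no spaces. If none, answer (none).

Answer: E201K

Derivation:
Accumulating mutations along path to Beta:
  At Epsilon: gained [] -> total []
  At Beta: gained ['E201K'] -> total ['E201K']
Mutations(Beta) = ['E201K']
Accumulating mutations along path to Lambda:
  At Epsilon: gained [] -> total []
  At Beta: gained ['E201K'] -> total ['E201K']
  At Delta: gained ['A105H', 'F158A', 'S384Q'] -> total ['A105H', 'E201K', 'F158A', 'S384Q']
  At Iota: gained ['N874A'] -> total ['A105H', 'E201K', 'F158A', 'N874A', 'S384Q']
  At Lambda: gained ['R868P', 'S246D', 'V223P'] -> total ['A105H', 'E201K', 'F158A', 'N874A', 'R868P', 'S246D', 'S384Q', 'V223P']
Mutations(Lambda) = ['A105H', 'E201K', 'F158A', 'N874A', 'R868P', 'S246D', 'S384Q', 'V223P']
Intersection: ['E201K'] ∩ ['A105H', 'E201K', 'F158A', 'N874A', 'R868P', 'S246D', 'S384Q', 'V223P'] = ['E201K']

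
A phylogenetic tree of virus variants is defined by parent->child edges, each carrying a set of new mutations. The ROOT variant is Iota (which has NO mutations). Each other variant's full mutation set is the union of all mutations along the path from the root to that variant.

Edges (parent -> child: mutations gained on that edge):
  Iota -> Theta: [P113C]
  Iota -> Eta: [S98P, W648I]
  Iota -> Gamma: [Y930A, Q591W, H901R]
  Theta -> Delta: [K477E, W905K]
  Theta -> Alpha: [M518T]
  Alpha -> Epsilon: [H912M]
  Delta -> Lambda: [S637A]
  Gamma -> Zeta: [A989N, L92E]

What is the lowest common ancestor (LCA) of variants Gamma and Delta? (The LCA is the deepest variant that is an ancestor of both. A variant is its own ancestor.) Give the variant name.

Answer: Iota

Derivation:
Path from root to Gamma: Iota -> Gamma
  ancestors of Gamma: {Iota, Gamma}
Path from root to Delta: Iota -> Theta -> Delta
  ancestors of Delta: {Iota, Theta, Delta}
Common ancestors: {Iota}
Walk up from Delta: Delta (not in ancestors of Gamma), Theta (not in ancestors of Gamma), Iota (in ancestors of Gamma)
Deepest common ancestor (LCA) = Iota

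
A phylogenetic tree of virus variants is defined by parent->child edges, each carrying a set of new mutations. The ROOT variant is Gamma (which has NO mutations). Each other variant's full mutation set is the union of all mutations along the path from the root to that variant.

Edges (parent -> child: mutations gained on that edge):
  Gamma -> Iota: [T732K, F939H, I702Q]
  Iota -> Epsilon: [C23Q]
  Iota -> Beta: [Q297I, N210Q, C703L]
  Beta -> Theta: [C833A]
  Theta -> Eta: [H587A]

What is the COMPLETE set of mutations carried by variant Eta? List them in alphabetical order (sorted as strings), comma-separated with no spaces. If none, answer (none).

At Gamma: gained [] -> total []
At Iota: gained ['T732K', 'F939H', 'I702Q'] -> total ['F939H', 'I702Q', 'T732K']
At Beta: gained ['Q297I', 'N210Q', 'C703L'] -> total ['C703L', 'F939H', 'I702Q', 'N210Q', 'Q297I', 'T732K']
At Theta: gained ['C833A'] -> total ['C703L', 'C833A', 'F939H', 'I702Q', 'N210Q', 'Q297I', 'T732K']
At Eta: gained ['H587A'] -> total ['C703L', 'C833A', 'F939H', 'H587A', 'I702Q', 'N210Q', 'Q297I', 'T732K']

Answer: C703L,C833A,F939H,H587A,I702Q,N210Q,Q297I,T732K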